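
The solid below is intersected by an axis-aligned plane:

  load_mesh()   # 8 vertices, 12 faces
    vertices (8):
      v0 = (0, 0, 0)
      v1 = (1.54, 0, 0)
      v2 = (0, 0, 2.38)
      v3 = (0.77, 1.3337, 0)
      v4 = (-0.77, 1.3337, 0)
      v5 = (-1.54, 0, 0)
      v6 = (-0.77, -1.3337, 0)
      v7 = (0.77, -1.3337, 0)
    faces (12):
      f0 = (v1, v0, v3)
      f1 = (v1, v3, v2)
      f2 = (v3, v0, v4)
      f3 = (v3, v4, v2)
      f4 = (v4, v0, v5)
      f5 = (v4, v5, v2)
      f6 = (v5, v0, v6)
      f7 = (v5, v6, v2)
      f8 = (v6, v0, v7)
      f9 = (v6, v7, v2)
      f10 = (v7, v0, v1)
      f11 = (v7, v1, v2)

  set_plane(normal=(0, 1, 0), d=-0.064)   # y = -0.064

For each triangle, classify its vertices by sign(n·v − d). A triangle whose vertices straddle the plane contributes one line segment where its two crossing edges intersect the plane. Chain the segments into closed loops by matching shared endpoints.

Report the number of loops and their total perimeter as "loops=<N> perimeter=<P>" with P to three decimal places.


Straddling triangles (6 of 12):
  (v5,v0,v6) [++-] → (-0.0369498, -0.064, 0)–(-1.50305, -0.064, 0)  len=1.4661
  (v5,v6,v2) [+-+] → (-1.50305, -0.064, 0)–(-0.0369498, -0.064, 2.26579)  len=2.6988
  (v6,v0,v7) [-+-] → (-0.0369498, -0.064, 0)–(0.0369498, -0.064, 0)  len=0.0739
  (v6,v7,v2) [--+] → (0.0369498, -0.064, 2.26579)–(-0.0369498, -0.064, 2.26579)  len=0.0739
  (v7,v0,v1) [-++] → (0.0369498, -0.064, 0)–(1.50305, -0.064, 0)  len=1.4661
  (v7,v1,v2) [-++] → (1.50305, -0.064, 0)–(0.0369498, -0.064, 2.26579)  len=2.6988

Chained into 1 loop(s):
  loop 1: 6 segments, perimeter = 8.4775
Total perimeter = 8.478

loops=1 perimeter=8.478


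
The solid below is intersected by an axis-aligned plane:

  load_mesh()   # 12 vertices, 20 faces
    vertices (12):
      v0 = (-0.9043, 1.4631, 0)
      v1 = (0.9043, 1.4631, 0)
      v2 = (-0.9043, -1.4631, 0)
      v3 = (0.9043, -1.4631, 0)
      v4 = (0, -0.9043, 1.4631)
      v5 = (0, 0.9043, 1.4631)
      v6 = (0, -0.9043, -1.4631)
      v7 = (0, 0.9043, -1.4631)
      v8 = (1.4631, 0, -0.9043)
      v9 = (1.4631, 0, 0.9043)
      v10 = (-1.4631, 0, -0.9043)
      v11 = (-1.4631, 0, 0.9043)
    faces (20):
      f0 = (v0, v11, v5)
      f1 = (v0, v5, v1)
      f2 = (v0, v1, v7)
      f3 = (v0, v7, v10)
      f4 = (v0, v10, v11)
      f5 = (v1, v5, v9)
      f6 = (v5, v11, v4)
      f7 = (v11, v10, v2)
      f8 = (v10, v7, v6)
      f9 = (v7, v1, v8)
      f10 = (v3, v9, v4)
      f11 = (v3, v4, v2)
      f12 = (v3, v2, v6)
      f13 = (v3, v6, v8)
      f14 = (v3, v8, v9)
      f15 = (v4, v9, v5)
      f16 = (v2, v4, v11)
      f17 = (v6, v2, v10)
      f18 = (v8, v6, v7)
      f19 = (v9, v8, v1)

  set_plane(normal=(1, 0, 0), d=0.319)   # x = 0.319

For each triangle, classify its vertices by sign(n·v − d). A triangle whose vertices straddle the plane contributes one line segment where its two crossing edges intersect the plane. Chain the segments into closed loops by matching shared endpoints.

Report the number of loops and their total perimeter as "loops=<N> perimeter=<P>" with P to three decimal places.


loops=1 perimeter=9.114

Straddling triangles (10 of 20):
  (v0,v5,v1) [--+] → (0.319, 1.10142, 0.946978)–(0.319, 1.4631, 0)  len=1.0137
  (v0,v1,v7) [-+-] → (0.319, 1.4631, 0)–(0.319, 1.10142, -0.946978)  len=1.0137
  (v1,v5,v9) [+-+] → (0.319, 1.10142, 0.946978)–(0.319, 0.707135, 1.34126)  len=0.5576
  (v7,v1,v8) [-++] → (0.319, 1.10142, -0.946978)–(0.319, 0.707135, -1.34126)  len=0.5576
  (v3,v9,v4) [++-] → (0.319, -0.707135, 1.34126)–(0.319, -1.10142, 0.946978)  len=0.5576
  (v3,v4,v2) [+--] → (0.319, -1.10142, 0.946978)–(0.319, -1.4631, 0)  len=1.0137
  (v3,v2,v6) [+--] → (0.319, -1.4631, 0)–(0.319, -1.10142, -0.946978)  len=1.0137
  (v3,v6,v8) [+-+] → (0.319, -1.10142, -0.946978)–(0.319, -0.707135, -1.34126)  len=0.5576
  (v4,v9,v5) [-+-] → (0.319, -0.707135, 1.34126)–(0.319, 0.707135, 1.34126)  len=1.4143
  (v8,v6,v7) [+--] → (0.319, -0.707135, -1.34126)–(0.319, 0.707135, -1.34126)  len=1.4143

Chained into 1 loop(s):
  loop 1: 10 segments, perimeter = 9.1137
Total perimeter = 9.114


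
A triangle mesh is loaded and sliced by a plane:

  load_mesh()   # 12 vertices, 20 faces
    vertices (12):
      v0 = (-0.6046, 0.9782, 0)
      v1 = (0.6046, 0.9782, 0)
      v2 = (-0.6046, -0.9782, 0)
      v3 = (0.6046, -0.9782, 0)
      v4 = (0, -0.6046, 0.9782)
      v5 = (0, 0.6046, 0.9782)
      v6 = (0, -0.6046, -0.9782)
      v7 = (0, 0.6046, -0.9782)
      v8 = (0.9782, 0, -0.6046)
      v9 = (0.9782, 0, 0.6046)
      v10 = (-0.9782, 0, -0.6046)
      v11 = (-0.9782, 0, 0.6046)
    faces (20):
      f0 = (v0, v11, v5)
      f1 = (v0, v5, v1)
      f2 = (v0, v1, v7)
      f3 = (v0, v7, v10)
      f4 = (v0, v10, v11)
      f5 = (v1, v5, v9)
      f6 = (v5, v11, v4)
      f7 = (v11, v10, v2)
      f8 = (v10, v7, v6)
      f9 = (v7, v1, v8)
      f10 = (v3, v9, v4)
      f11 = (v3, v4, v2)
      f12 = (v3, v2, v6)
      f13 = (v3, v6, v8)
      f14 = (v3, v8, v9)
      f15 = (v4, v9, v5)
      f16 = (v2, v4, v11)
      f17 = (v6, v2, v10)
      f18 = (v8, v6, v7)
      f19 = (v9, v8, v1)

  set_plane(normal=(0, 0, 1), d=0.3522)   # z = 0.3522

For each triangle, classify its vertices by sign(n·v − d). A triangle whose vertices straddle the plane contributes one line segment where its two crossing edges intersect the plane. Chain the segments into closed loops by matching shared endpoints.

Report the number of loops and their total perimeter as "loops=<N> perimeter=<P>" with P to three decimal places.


loops=1 perimeter=5.759

Straddling triangles (10 of 20):
  (v0,v11,v5) [-++] → (-0.822235, 0.408365, 0.3522)–(-0.386914, 0.843686, 0.3522)  len=0.6156
  (v0,v5,v1) [-+-] → (-0.386914, 0.843686, 0.3522)–(0.386914, 0.843686, 0.3522)  len=0.7738
  (v0,v10,v11) [--+] → (-0.9782, 0, 0.3522)–(-0.822235, 0.408365, 0.3522)  len=0.4371
  (v1,v5,v9) [-++] → (0.386914, 0.843686, 0.3522)–(0.822235, 0.408365, 0.3522)  len=0.6156
  (v11,v10,v2) [+--] → (-0.9782, 0, 0.3522)–(-0.822235, -0.408365, 0.3522)  len=0.4371
  (v3,v9,v4) [-++] → (0.822235, -0.408365, 0.3522)–(0.386914, -0.843686, 0.3522)  len=0.6156
  (v3,v4,v2) [-+-] → (0.386914, -0.843686, 0.3522)–(-0.386914, -0.843686, 0.3522)  len=0.7738
  (v3,v8,v9) [--+] → (0.9782, 0, 0.3522)–(0.822235, -0.408365, 0.3522)  len=0.4371
  (v2,v4,v11) [-++] → (-0.386914, -0.843686, 0.3522)–(-0.822235, -0.408365, 0.3522)  len=0.6156
  (v9,v8,v1) [+--] → (0.9782, 0, 0.3522)–(0.822235, 0.408365, 0.3522)  len=0.4371

Chained into 1 loop(s):
  loop 1: 10 segments, perimeter = 5.7587
Total perimeter = 5.759


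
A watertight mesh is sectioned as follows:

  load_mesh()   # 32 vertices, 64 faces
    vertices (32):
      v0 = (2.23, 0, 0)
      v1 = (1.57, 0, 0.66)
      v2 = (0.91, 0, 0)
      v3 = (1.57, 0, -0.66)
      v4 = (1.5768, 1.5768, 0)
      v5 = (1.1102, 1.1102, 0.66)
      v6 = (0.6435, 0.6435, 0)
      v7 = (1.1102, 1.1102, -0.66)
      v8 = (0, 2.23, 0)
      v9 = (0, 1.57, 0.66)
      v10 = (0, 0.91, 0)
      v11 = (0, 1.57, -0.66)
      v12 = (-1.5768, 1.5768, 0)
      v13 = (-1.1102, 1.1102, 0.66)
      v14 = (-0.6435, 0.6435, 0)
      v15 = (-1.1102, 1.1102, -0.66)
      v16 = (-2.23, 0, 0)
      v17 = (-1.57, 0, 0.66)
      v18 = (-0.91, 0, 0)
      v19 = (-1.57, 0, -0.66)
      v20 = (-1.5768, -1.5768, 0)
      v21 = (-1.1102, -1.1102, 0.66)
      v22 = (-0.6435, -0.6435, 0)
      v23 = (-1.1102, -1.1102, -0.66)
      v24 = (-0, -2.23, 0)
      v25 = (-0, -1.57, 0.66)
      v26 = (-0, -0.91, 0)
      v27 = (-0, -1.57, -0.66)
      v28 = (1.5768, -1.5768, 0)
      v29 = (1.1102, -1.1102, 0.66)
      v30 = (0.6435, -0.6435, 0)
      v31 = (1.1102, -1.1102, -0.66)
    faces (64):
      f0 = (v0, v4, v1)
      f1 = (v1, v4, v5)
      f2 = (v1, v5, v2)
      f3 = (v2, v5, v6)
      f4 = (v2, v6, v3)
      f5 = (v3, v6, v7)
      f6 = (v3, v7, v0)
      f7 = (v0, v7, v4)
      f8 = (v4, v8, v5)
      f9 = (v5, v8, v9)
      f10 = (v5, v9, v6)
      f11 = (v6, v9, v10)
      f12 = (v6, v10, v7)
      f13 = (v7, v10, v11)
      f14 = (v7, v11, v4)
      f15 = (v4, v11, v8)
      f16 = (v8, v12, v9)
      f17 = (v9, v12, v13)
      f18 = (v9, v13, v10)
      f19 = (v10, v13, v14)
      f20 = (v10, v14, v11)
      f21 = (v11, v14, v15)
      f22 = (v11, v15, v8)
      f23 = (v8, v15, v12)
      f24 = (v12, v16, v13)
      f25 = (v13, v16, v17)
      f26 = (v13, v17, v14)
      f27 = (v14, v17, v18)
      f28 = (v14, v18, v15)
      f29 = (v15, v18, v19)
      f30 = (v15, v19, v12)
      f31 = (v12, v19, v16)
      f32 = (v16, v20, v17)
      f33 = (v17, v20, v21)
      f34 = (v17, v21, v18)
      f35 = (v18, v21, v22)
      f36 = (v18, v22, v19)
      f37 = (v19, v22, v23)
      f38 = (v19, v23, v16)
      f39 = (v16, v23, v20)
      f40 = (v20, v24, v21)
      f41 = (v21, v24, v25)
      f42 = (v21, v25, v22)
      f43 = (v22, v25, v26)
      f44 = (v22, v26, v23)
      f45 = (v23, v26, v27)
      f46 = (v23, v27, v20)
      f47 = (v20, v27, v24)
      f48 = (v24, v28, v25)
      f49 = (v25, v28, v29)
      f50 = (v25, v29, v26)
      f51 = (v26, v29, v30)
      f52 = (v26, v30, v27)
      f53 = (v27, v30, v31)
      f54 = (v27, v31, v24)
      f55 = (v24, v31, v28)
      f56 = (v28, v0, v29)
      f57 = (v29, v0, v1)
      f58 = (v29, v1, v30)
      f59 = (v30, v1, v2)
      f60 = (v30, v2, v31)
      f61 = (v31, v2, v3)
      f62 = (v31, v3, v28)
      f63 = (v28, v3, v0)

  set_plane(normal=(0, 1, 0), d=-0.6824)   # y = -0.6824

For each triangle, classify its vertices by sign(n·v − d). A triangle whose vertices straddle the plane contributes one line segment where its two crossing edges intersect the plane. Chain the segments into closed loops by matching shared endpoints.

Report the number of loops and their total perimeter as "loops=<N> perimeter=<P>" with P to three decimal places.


loops=2 perimeter=7.731

Straddling triangles (20 of 64):
  (v16,v20,v17) [+-+] → (-1.94731, -0.6824, 0)–(-1.57294, -0.6824, 0.374368)  len=0.5294
  (v17,v20,v21) [+--] → (-1.57294, -0.6824, 0.374368)–(-1.28738, -0.6824, 0.66)  len=0.4039
  (v17,v21,v18) [+-+] → (-1.28738, -0.6824, 0.66)–(-1.03306, -0.6824, 0.405678)  len=0.3597
  (v18,v21,v22) [+-+] → (-1.03306, -0.6824, 0.405678)–(-0.6824, -0.6824, 0.0550118)  len=0.4959
  (v19,v22,v23) [++-] → (-0.6824, -0.6824, -0.0550118)–(-1.28738, -0.6824, -0.66)  len=0.8556
  (v19,v23,v16) [+-+] → (-1.28738, -0.6824, -0.66)–(-1.5417, -0.6824, -0.405678)  len=0.3597
  (v16,v23,v20) [+--] → (-1.5417, -0.6824, -0.405678)–(-1.94731, -0.6824, 0)  len=0.5737
  (v21,v25,v22) [--+] → (-0.616482, -0.6824, 0.0277107)–(-0.6824, -0.6824, 0.0550118)  len=0.0713
  (v22,v25,v26) [+--] → (-0.616482, -0.6824, 0.0277107)–(-0.549571, -0.6824, 0)  len=0.0724
  (v22,v26,v23) [+--] → (-0.549571, -0.6824, 0)–(-0.6824, -0.6824, -0.0550118)  len=0.1438
  (v26,v29,v30) [--+] → (0.6824, -0.6824, 0.0550118)–(0.549571, -0.6824, 0)  len=0.1438
  (v26,v30,v27) [-+-] → (0.549571, -0.6824, 0)–(0.616482, -0.6824, -0.0277107)  len=0.0724
  (v27,v30,v31) [-+-] → (0.616482, -0.6824, -0.0277107)–(0.6824, -0.6824, -0.0550118)  len=0.0713
  (v28,v0,v29) [-+-] → (1.94731, -0.6824, 0)–(1.5417, -0.6824, 0.405678)  len=0.5737
  (v29,v0,v1) [-++] → (1.5417, -0.6824, 0.405678)–(1.28738, -0.6824, 0.66)  len=0.3597
  (v29,v1,v30) [-++] → (1.28738, -0.6824, 0.66)–(0.6824, -0.6824, 0.0550118)  len=0.8556
  (v30,v2,v31) [++-] → (1.03306, -0.6824, -0.405678)–(0.6824, -0.6824, -0.0550118)  len=0.4959
  (v31,v2,v3) [-++] → (1.03306, -0.6824, -0.405678)–(1.28738, -0.6824, -0.66)  len=0.3597
  (v31,v3,v28) [-+-] → (1.28738, -0.6824, -0.66)–(1.57294, -0.6824, -0.374368)  len=0.4039
  (v28,v3,v0) [-++] → (1.57294, -0.6824, -0.374368)–(1.94731, -0.6824, 0)  len=0.5294

Chained into 2 loop(s):
  loop 1: 10 segments, perimeter = 3.8654
  loop 2: 10 segments, perimeter = 3.8654
Total perimeter = 7.731


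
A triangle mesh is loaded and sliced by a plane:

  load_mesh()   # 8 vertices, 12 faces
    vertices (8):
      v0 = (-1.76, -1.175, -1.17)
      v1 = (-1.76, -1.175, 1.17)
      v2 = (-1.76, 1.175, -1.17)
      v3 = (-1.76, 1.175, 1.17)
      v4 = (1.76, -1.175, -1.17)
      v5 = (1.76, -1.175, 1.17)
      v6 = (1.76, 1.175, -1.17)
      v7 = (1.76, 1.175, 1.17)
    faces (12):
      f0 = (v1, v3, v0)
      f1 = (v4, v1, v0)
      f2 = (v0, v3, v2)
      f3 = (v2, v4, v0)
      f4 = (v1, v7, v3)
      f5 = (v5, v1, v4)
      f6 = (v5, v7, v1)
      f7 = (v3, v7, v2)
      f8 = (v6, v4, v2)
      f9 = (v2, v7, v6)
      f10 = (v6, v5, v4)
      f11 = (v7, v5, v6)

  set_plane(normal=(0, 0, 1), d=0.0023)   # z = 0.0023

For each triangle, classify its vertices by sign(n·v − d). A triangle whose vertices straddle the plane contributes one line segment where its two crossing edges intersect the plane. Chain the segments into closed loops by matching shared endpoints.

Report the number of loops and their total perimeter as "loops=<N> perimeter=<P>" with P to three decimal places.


loops=1 perimeter=11.740

Straddling triangles (8 of 12):
  (v1,v3,v0) [++-] → (-1.76, 0.00230983, 0.0023)–(-1.76, -1.175, 0.0023)  len=1.1773
  (v4,v1,v0) [-+-] → (-0.00345983, -1.175, 0.0023)–(-1.76, -1.175, 0.0023)  len=1.7565
  (v0,v3,v2) [-+-] → (-1.76, 0.00230983, 0.0023)–(-1.76, 1.175, 0.0023)  len=1.1727
  (v5,v1,v4) [++-] → (-0.00345983, -1.175, 0.0023)–(1.76, -1.175, 0.0023)  len=1.7635
  (v3,v7,v2) [++-] → (0.00345983, 1.175, 0.0023)–(-1.76, 1.175, 0.0023)  len=1.7635
  (v2,v7,v6) [-+-] → (0.00345983, 1.175, 0.0023)–(1.76, 1.175, 0.0023)  len=1.7565
  (v6,v5,v4) [-+-] → (1.76, -0.00230983, 0.0023)–(1.76, -1.175, 0.0023)  len=1.1727
  (v7,v5,v6) [++-] → (1.76, -0.00230983, 0.0023)–(1.76, 1.175, 0.0023)  len=1.1773

Chained into 1 loop(s):
  loop 1: 8 segments, perimeter = 11.7400
Total perimeter = 11.740


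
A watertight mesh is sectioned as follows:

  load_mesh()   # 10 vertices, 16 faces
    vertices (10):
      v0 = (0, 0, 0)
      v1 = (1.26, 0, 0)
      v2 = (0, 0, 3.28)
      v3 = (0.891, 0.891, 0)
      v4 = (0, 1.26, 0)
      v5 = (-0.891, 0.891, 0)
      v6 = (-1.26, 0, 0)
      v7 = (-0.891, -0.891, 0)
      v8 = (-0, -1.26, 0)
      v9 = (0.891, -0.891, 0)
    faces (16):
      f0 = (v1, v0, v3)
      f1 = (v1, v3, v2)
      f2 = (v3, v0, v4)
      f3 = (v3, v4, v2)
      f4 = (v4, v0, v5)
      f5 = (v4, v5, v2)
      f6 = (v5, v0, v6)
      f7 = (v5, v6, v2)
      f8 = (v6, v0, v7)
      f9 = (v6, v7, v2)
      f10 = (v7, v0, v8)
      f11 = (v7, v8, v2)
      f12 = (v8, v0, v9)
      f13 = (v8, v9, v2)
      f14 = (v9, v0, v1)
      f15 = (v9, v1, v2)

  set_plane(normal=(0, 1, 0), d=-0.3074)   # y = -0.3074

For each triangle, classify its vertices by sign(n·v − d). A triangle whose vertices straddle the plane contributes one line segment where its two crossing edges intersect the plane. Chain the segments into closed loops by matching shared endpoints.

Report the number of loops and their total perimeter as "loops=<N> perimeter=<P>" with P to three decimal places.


loops=1 perimeter=7.772

Straddling triangles (8 of 16):
  (v6,v0,v7) [++-] → (-0.3074, -0.3074, 0)–(-1.13269, -0.3074, 0)  len=0.8253
  (v6,v7,v2) [+-+] → (-1.13269, -0.3074, 0)–(-0.3074, -0.3074, 2.14838)  len=2.3014
  (v7,v0,v8) [-+-] → (-0.3074, -0.3074, 0)–(0, -0.3074, 0)  len=0.3074
  (v7,v8,v2) [--+] → (0, -0.3074, 2.47978)–(-0.3074, -0.3074, 2.14838)  len=0.4520
  (v8,v0,v9) [-+-] → (0, -0.3074, 0)–(0.3074, -0.3074, 0)  len=0.3074
  (v8,v9,v2) [--+] → (0.3074, -0.3074, 2.14838)–(0, -0.3074, 2.47978)  len=0.4520
  (v9,v0,v1) [-++] → (0.3074, -0.3074, 0)–(1.13269, -0.3074, 0)  len=0.8253
  (v9,v1,v2) [-++] → (1.13269, -0.3074, 0)–(0.3074, -0.3074, 2.14838)  len=2.3014

Chained into 1 loop(s):
  loop 1: 8 segments, perimeter = 7.7723
Total perimeter = 7.772


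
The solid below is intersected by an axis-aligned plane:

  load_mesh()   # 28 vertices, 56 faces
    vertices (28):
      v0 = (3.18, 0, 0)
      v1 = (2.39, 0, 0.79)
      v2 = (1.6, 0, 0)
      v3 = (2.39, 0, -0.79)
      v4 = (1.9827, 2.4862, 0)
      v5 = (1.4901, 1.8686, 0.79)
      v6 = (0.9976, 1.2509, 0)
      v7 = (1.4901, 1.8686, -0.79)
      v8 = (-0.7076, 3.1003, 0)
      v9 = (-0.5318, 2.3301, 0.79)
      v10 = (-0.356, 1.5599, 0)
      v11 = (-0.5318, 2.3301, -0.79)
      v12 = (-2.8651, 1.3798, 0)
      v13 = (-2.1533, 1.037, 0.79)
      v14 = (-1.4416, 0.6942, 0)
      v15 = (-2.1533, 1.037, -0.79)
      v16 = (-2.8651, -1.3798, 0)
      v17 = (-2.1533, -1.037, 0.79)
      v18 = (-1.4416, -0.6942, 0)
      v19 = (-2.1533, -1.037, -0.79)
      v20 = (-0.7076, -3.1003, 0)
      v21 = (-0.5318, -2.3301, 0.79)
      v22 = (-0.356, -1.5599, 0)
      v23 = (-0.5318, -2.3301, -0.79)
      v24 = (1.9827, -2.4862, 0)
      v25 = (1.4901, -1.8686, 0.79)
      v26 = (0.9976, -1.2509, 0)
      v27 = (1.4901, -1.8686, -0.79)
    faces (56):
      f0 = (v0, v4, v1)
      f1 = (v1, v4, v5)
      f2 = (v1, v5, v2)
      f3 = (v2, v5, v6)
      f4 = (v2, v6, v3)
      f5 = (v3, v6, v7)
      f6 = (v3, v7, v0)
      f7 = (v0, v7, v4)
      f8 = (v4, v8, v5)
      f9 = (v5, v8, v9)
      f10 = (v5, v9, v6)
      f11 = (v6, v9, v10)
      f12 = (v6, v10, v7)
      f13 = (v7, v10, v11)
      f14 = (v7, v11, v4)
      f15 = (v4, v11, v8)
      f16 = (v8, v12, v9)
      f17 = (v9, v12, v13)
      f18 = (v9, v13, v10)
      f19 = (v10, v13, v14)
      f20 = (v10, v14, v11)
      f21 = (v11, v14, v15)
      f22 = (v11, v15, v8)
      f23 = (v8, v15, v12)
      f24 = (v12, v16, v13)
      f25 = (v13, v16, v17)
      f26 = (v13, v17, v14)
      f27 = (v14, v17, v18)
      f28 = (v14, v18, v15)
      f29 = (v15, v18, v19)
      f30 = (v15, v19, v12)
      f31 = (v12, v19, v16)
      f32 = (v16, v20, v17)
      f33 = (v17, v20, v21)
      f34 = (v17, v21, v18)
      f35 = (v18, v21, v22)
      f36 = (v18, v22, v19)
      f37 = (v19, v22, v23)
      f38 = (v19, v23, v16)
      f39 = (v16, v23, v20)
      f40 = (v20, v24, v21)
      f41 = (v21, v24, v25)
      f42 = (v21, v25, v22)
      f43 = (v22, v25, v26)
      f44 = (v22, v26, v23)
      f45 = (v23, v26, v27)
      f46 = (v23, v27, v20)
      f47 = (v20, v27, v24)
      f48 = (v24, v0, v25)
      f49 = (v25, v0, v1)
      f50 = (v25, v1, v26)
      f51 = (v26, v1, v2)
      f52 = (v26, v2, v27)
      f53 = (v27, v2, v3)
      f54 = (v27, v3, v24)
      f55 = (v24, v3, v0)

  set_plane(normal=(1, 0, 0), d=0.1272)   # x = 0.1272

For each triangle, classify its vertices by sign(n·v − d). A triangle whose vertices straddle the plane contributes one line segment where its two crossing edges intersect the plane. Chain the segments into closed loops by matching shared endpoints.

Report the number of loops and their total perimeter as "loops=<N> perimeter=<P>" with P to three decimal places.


loops=2 perimeter=8.606

Straddling triangles (16 of 56):
  (v4,v8,v5) [+-+] → (0.1272, 2.90974, 0)–(0.1272, 2.63244, 0.300083)  len=0.4086
  (v5,v8,v9) [+--] → (0.1272, 2.63244, 0.300083)–(0.1272, 2.17968, 0.79)  len=0.6671
  (v5,v9,v6) [+-+] → (0.1272, 2.17968, 0.79)–(0.1272, 1.86509, 0.449599)  len=0.4635
  (v6,v9,v10) [+--] → (0.1272, 1.86509, 0.449599)–(0.1272, 1.4496, 0)  len=0.6122
  (v6,v10,v7) [+-+] → (0.1272, 1.4496, 0)–(0.1272, 1.6407, -0.206775)  len=0.2816
  (v7,v10,v11) [+--] → (0.1272, 1.6407, -0.206775)–(0.1272, 2.17968, -0.79)  len=0.7941
  (v7,v11,v4) [+-+] → (0.1272, 2.17968, -0.79)–(0.1272, 2.37101, -0.582957)  len=0.2819
  (v4,v11,v8) [+--] → (0.1272, 2.37101, -0.582957)–(0.1272, 2.90974, 0)  len=0.7938
  (v20,v24,v21) [-+-] → (0.1272, -2.90974, 0)–(0.1272, -2.37101, 0.582957)  len=0.7938
  (v21,v24,v25) [-++] → (0.1272, -2.37101, 0.582957)–(0.1272, -2.17968, 0.79)  len=0.2819
  (v21,v25,v22) [-+-] → (0.1272, -2.17968, 0.79)–(0.1272, -1.6407, 0.206775)  len=0.7941
  (v22,v25,v26) [-++] → (0.1272, -1.6407, 0.206775)–(0.1272, -1.4496, 0)  len=0.2816
  (v22,v26,v23) [-+-] → (0.1272, -1.4496, 0)–(0.1272, -1.86509, -0.449599)  len=0.6122
  (v23,v26,v27) [-++] → (0.1272, -1.86509, -0.449599)–(0.1272, -2.17968, -0.79)  len=0.4635
  (v23,v27,v20) [-+-] → (0.1272, -2.17968, -0.79)–(0.1272, -2.63244, -0.300083)  len=0.6671
  (v20,v27,v24) [-++] → (0.1272, -2.63244, -0.300083)–(0.1272, -2.90974, 0)  len=0.4086

Chained into 2 loop(s):
  loop 1: 8 segments, perimeter = 4.3028
  loop 2: 8 segments, perimeter = 4.3028
Total perimeter = 8.606


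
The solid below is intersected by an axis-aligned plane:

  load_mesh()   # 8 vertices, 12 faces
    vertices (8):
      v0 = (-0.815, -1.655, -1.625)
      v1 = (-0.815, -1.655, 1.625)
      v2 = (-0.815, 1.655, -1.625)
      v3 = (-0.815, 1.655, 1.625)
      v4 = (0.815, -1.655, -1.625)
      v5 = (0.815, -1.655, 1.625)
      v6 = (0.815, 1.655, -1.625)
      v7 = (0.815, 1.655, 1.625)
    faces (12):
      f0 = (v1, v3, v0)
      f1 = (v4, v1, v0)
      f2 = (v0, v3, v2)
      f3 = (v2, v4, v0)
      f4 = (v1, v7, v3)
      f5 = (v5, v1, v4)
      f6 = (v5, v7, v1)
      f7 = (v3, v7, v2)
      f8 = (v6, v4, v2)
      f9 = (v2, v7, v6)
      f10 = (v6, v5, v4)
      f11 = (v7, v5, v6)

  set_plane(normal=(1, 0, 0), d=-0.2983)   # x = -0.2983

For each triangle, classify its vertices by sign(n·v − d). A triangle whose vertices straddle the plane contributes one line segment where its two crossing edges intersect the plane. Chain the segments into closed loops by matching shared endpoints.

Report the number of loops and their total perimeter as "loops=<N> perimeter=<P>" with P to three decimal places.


loops=1 perimeter=13.120

Straddling triangles (8 of 12):
  (v4,v1,v0) [+--] → (-0.2983, -1.655, 0.59477)–(-0.2983, -1.655, -1.625)  len=2.2198
  (v2,v4,v0) [-+-] → (-0.2983, 0.60575, -1.625)–(-0.2983, -1.655, -1.625)  len=2.2608
  (v1,v7,v3) [-+-] → (-0.2983, -0.60575, 1.625)–(-0.2983, 1.655, 1.625)  len=2.2608
  (v5,v1,v4) [+-+] → (-0.2983, -1.655, 1.625)–(-0.2983, -1.655, 0.59477)  len=1.0302
  (v5,v7,v1) [++-] → (-0.2983, -0.60575, 1.625)–(-0.2983, -1.655, 1.625)  len=1.0492
  (v3,v7,v2) [-+-] → (-0.2983, 1.655, 1.625)–(-0.2983, 1.655, -0.59477)  len=2.2198
  (v6,v4,v2) [++-] → (-0.2983, 0.60575, -1.625)–(-0.2983, 1.655, -1.625)  len=1.0492
  (v2,v7,v6) [-++] → (-0.2983, 1.655, -0.59477)–(-0.2983, 1.655, -1.625)  len=1.0302

Chained into 1 loop(s):
  loop 1: 8 segments, perimeter = 13.1200
Total perimeter = 13.120


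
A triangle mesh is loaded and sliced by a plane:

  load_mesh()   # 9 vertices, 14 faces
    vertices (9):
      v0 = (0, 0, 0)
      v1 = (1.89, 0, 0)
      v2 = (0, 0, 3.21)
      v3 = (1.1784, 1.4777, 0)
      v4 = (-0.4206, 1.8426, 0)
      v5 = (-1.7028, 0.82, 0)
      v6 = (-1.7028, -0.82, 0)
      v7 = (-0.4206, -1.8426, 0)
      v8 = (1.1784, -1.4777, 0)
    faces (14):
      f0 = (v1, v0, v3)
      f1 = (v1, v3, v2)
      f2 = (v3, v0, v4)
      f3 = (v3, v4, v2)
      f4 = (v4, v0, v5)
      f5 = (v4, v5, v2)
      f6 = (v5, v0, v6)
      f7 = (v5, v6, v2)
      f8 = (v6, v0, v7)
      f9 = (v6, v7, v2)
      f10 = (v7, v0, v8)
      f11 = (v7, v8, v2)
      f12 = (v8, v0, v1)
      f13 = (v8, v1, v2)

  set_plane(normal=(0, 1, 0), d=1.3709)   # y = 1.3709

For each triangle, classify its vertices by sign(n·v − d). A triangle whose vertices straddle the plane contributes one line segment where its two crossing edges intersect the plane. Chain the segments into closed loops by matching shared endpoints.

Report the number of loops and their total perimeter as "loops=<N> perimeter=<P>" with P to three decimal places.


loops=1 perimeter=5.115

Straddling triangles (6 of 14):
  (v1,v0,v3) [--+] → (1.09323, 1.3709, 0)–(1.22983, 1.3709, 0)  len=0.1366
  (v1,v3,v2) [-+-] → (1.22983, 1.3709, 0)–(1.09323, 1.3709, 0.232001)  len=0.2692
  (v3,v0,v4) [+-+] → (1.09323, 1.3709, 0)–(-0.312928, 1.3709, 0)  len=1.4062
  (v3,v4,v2) [++-] → (-0.312928, 1.3709, 0.82175)–(1.09323, 1.3709, 0.232001)  len=1.5248
  (v4,v0,v5) [+--] → (-0.312928, 1.3709, 0)–(-1.01205, 1.3709, 0)  len=0.6991
  (v4,v5,v2) [+--] → (-1.01205, 1.3709, 0)–(-0.312928, 1.3709, 0.82175)  len=1.0789

Chained into 1 loop(s):
  loop 1: 6 segments, perimeter = 5.1148
Total perimeter = 5.115


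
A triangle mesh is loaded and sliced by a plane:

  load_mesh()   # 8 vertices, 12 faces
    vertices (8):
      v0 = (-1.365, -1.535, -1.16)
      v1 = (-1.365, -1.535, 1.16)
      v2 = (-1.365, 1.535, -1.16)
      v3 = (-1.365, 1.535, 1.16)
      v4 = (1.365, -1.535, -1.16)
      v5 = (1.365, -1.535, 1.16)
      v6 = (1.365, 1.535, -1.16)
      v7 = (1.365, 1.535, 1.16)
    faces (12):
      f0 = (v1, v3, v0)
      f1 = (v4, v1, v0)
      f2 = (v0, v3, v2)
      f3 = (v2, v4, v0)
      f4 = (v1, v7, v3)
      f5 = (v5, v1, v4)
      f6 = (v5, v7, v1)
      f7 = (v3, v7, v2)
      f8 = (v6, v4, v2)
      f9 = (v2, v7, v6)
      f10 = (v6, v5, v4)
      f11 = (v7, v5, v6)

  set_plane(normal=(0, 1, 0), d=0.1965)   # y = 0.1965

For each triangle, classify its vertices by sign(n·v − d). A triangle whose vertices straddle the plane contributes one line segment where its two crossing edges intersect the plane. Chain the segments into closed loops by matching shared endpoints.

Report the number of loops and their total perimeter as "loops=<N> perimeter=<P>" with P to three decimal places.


loops=1 perimeter=10.100

Straddling triangles (8 of 12):
  (v1,v3,v0) [-+-] → (-1.365, 0.1965, 1.16)–(-1.365, 0.1965, 0.148495)  len=1.0115
  (v0,v3,v2) [-++] → (-1.365, 0.1965, 0.148495)–(-1.365, 0.1965, -1.16)  len=1.3085
  (v2,v4,v0) [+--] → (-0.174738, 0.1965, -1.16)–(-1.365, 0.1965, -1.16)  len=1.1903
  (v1,v7,v3) [-++] → (0.174738, 0.1965, 1.16)–(-1.365, 0.1965, 1.16)  len=1.5397
  (v5,v7,v1) [-+-] → (1.365, 0.1965, 1.16)–(0.174738, 0.1965, 1.16)  len=1.1903
  (v6,v4,v2) [+-+] → (1.365, 0.1965, -1.16)–(-0.174738, 0.1965, -1.16)  len=1.5397
  (v6,v5,v4) [+--] → (1.365, 0.1965, -0.148495)–(1.365, 0.1965, -1.16)  len=1.0115
  (v7,v5,v6) [+-+] → (1.365, 0.1965, 1.16)–(1.365, 0.1965, -0.148495)  len=1.3085

Chained into 1 loop(s):
  loop 1: 8 segments, perimeter = 10.1000
Total perimeter = 10.100


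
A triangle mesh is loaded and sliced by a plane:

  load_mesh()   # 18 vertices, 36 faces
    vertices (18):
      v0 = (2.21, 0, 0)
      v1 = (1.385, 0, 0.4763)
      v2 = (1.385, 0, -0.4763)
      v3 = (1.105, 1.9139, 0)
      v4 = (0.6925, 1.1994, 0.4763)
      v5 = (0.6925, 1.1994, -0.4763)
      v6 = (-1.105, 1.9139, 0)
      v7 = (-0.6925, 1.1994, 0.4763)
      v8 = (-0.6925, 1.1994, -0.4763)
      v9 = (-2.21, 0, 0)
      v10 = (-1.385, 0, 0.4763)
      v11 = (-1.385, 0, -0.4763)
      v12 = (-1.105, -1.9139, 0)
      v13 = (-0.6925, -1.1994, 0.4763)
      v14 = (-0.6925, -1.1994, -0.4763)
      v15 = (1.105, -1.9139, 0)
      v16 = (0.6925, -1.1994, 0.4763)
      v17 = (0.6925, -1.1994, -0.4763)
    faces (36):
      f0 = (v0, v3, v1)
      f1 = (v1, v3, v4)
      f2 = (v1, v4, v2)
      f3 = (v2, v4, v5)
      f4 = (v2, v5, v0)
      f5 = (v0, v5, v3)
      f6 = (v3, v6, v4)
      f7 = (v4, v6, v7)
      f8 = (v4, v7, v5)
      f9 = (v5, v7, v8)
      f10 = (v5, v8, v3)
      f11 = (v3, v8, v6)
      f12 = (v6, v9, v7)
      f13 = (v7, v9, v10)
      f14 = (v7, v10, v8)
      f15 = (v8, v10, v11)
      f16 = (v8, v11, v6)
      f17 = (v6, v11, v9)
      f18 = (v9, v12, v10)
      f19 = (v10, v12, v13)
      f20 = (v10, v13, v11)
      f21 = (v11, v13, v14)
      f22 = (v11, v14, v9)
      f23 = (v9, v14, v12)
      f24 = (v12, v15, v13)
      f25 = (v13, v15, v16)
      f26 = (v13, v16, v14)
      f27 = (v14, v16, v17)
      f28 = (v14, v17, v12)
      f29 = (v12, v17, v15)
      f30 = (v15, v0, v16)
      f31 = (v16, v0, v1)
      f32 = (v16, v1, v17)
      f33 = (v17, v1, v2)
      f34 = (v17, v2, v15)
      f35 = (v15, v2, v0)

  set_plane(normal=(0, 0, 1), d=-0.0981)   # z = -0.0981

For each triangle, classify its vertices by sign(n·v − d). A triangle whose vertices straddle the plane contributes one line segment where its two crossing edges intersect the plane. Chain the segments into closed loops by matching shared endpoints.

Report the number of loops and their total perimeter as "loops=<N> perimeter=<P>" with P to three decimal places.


loops=2 perimeter=20.550

Straddling triangles (24 of 36):
  (v1,v4,v2) [++-] → (1.11006, 0.476184, -0.0981)–(1.385, 0, -0.0981)  len=0.5499
  (v2,v4,v5) [-+-] → (1.11006, 0.476184, -0.0981)–(0.6925, 1.1994, -0.0981)  len=0.8351
  (v2,v5,v0) [--+] → (1.89745, 0.247032, -0.0981)–(2.04008, 0, -0.0981)  len=0.2853
  (v0,v5,v3) [+-+] → (1.89745, 0.247032, -0.0981)–(1.02004, 1.76674, -0.0981)  len=1.7548
  (v4,v7,v5) [++-] → (0.142629, 1.1994, -0.0981)–(0.6925, 1.1994, -0.0981)  len=0.5499
  (v5,v7,v8) [-+-] → (0.142629, 1.1994, -0.0981)–(-0.6925, 1.1994, -0.0981)  len=0.8351
  (v5,v8,v3) [--+] → (0.734782, 1.76674, -0.0981)–(1.02004, 1.76674, -0.0981)  len=0.2853
  (v3,v8,v6) [+-+] → (0.734782, 1.76674, -0.0981)–(-1.02004, 1.76674, -0.0981)  len=1.7548
  (v7,v10,v8) [++-] → (-0.967435, 0.723216, -0.0981)–(-0.6925, 1.1994, -0.0981)  len=0.5499
  (v8,v10,v11) [-+-] → (-0.967435, 0.723216, -0.0981)–(-1.385, 0, -0.0981)  len=0.8351
  (v8,v11,v6) [--+] → (-1.16267, 1.51971, -0.0981)–(-1.02004, 1.76674, -0.0981)  len=0.2853
  (v6,v11,v9) [+-+] → (-1.16267, 1.51971, -0.0981)–(-2.04008, 0, -0.0981)  len=1.7548
  (v10,v13,v11) [++-] → (-1.11006, -0.476184, -0.0981)–(-1.385, 0, -0.0981)  len=0.5499
  (v11,v13,v14) [-+-] → (-1.11006, -0.476184, -0.0981)–(-0.6925, -1.1994, -0.0981)  len=0.8351
  (v11,v14,v9) [--+] → (-1.89745, -0.247032, -0.0981)–(-2.04008, 0, -0.0981)  len=0.2853
  (v9,v14,v12) [+-+] → (-1.89745, -0.247032, -0.0981)–(-1.02004, -1.76674, -0.0981)  len=1.7548
  (v13,v16,v14) [++-] → (-0.142629, -1.1994, -0.0981)–(-0.6925, -1.1994, -0.0981)  len=0.5499
  (v14,v16,v17) [-+-] → (-0.142629, -1.1994, -0.0981)–(0.6925, -1.1994, -0.0981)  len=0.8351
  (v14,v17,v12) [--+] → (-0.734782, -1.76674, -0.0981)–(-1.02004, -1.76674, -0.0981)  len=0.2853
  (v12,v17,v15) [+-+] → (-0.734782, -1.76674, -0.0981)–(1.02004, -1.76674, -0.0981)  len=1.7548
  (v16,v1,v17) [++-] → (0.967435, -0.723216, -0.0981)–(0.6925, -1.1994, -0.0981)  len=0.5499
  (v17,v1,v2) [-+-] → (0.967435, -0.723216, -0.0981)–(1.385, 0, -0.0981)  len=0.8351
  (v17,v2,v15) [--+] → (1.16267, -1.51971, -0.0981)–(1.02004, -1.76674, -0.0981)  len=0.2853
  (v15,v2,v0) [+-+] → (1.16267, -1.51971, -0.0981)–(2.04008, 0, -0.0981)  len=1.7548

Chained into 2 loop(s):
  loop 1: 12 segments, perimeter = 8.3098
  loop 2: 12 segments, perimeter = 12.2404
Total perimeter = 20.550


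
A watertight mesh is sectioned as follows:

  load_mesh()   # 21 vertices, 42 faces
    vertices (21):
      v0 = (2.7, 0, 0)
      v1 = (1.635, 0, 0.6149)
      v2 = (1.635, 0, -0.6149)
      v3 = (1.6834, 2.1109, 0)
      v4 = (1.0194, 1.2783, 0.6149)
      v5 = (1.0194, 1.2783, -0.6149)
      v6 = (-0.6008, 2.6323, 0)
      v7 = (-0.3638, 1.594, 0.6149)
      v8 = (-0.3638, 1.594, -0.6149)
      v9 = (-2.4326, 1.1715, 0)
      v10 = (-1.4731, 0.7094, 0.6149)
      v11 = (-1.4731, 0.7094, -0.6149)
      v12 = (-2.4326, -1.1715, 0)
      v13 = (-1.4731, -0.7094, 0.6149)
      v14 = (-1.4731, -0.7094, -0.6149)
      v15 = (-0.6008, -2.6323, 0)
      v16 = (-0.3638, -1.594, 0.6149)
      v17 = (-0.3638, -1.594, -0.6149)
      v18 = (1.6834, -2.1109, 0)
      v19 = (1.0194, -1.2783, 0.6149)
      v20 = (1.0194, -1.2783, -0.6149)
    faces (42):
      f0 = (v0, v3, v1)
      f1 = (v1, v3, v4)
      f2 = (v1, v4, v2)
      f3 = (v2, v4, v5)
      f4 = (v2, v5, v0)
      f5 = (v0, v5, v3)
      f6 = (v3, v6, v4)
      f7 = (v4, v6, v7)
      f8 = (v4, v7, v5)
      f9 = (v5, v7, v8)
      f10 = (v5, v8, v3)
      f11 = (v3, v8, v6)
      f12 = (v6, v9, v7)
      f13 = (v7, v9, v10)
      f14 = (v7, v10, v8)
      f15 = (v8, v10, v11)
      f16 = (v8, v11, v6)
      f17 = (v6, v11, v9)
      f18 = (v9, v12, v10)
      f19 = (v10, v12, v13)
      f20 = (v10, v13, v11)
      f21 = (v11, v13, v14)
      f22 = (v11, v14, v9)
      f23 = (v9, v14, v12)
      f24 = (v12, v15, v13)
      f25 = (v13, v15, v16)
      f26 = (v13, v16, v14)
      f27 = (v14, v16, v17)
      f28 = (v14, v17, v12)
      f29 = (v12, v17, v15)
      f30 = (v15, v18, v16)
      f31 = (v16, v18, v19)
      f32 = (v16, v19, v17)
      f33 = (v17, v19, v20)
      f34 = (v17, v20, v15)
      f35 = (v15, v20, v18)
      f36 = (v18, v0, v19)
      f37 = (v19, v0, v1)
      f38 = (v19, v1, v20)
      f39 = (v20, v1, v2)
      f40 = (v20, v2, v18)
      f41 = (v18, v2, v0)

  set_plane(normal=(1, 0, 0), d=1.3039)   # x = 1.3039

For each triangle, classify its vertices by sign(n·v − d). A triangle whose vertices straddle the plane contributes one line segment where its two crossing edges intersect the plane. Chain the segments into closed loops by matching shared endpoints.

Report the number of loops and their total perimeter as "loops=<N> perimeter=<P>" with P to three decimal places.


loops=2 perimeter=9.046

Straddling triangles (16 of 42):
  (v1,v3,v4) [++-] → (1.3039, 1.63504, 0.351438)–(1.3039, 0.687533, 0.6149)  len=0.9835
  (v1,v4,v2) [+-+] → (1.3039, 0.687533, 0.6149)–(1.3039, 0.687533, 0.046547)  len=0.5684
  (v2,v4,v5) [+--] → (1.3039, 0.687533, 0.046547)–(1.3039, 0.687533, -0.6149)  len=0.6614
  (v2,v5,v0) [+-+] → (1.3039, 0.687533, -0.6149)–(1.3039, 1.0619, -0.510807)  len=0.3886
  (v0,v5,v3) [+-+] → (1.3039, 1.0619, -0.510807)–(1.3039, 1.63504, -0.351438)  len=0.5949
  (v3,v6,v4) [+--] → (1.3039, 2.19753, 0)–(1.3039, 1.63504, 0.351438)  len=0.6632
  (v5,v8,v3) [--+] → (1.3039, 2.01508, -0.113987)–(1.3039, 1.63504, -0.351438)  len=0.4481
  (v3,v8,v6) [+--] → (1.3039, 2.01508, -0.113987)–(1.3039, 2.19753, 0)  len=0.2151
  (v15,v18,v16) [-+-] → (1.3039, -2.19753, 0)–(1.3039, -2.01508, 0.113987)  len=0.2151
  (v16,v18,v19) [-+-] → (1.3039, -2.01508, 0.113987)–(1.3039, -1.63504, 0.351438)  len=0.4481
  (v15,v20,v18) [--+] → (1.3039, -1.63504, -0.351438)–(1.3039, -2.19753, 0)  len=0.6632
  (v18,v0,v19) [++-] → (1.3039, -1.0619, 0.510807)–(1.3039, -1.63504, 0.351438)  len=0.5949
  (v19,v0,v1) [-++] → (1.3039, -1.0619, 0.510807)–(1.3039, -0.687533, 0.6149)  len=0.3886
  (v19,v1,v20) [-+-] → (1.3039, -0.687533, 0.6149)–(1.3039, -0.687533, -0.046547)  len=0.6614
  (v20,v1,v2) [-++] → (1.3039, -0.687533, -0.046547)–(1.3039, -0.687533, -0.6149)  len=0.5684
  (v20,v2,v18) [-++] → (1.3039, -0.687533, -0.6149)–(1.3039, -1.63504, -0.351438)  len=0.9835

Chained into 2 loop(s):
  loop 1: 8 segments, perimeter = 4.5232
  loop 2: 8 segments, perimeter = 4.5232
Total perimeter = 9.046


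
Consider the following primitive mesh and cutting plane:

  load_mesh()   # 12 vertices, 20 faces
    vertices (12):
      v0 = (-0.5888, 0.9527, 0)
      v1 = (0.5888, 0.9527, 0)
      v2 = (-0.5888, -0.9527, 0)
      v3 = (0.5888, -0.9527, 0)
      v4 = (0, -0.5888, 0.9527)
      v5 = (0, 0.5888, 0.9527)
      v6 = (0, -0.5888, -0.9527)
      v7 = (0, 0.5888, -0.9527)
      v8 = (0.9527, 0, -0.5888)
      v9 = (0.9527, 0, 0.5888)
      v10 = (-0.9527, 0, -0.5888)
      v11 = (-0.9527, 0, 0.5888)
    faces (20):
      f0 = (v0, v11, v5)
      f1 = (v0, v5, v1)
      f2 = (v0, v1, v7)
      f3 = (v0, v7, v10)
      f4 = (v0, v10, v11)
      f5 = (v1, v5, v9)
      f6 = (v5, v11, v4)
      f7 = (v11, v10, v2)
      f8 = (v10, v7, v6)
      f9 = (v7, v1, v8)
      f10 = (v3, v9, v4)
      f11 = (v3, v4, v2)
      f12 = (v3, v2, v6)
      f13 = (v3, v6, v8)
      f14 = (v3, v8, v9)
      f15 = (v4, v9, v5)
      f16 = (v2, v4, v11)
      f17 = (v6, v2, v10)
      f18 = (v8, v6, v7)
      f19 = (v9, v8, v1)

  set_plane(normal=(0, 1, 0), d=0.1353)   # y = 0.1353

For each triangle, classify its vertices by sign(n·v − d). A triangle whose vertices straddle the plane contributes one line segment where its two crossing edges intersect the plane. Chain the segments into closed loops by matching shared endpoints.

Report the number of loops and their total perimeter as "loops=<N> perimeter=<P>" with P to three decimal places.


Straddling triangles (10 of 20):
  (v0,v11,v5) [+-+] → (-0.90102, 0.1353, 0.50518)–(-0.73378, 0.1353, 0.67242)  len=0.2365
  (v0,v7,v10) [++-] → (-0.73378, 0.1353, -0.67242)–(-0.90102, 0.1353, -0.50518)  len=0.2365
  (v0,v10,v11) [+--] → (-0.90102, 0.1353, -0.50518)–(-0.90102, 0.1353, 0.50518)  len=1.0104
  (v1,v5,v9) [++-] → (0.73378, 0.1353, 0.67242)–(0.90102, 0.1353, 0.50518)  len=0.2365
  (v5,v11,v4) [+--] → (-0.73378, 0.1353, 0.67242)–(0, 0.1353, 0.9527)  len=0.7855
  (v10,v7,v6) [-+-] → (-0.73378, 0.1353, -0.67242)–(0, 0.1353, -0.9527)  len=0.7855
  (v7,v1,v8) [++-] → (0.90102, 0.1353, -0.50518)–(0.73378, 0.1353, -0.67242)  len=0.2365
  (v4,v9,v5) [--+] → (0.73378, 0.1353, 0.67242)–(0, 0.1353, 0.9527)  len=0.7855
  (v8,v6,v7) [--+] → (0, 0.1353, -0.9527)–(0.73378, 0.1353, -0.67242)  len=0.7855
  (v9,v8,v1) [--+] → (0.90102, 0.1353, -0.50518)–(0.90102, 0.1353, 0.50518)  len=1.0104

Chained into 1 loop(s):
  loop 1: 10 segments, perimeter = 6.1087
Total perimeter = 6.109

loops=1 perimeter=6.109


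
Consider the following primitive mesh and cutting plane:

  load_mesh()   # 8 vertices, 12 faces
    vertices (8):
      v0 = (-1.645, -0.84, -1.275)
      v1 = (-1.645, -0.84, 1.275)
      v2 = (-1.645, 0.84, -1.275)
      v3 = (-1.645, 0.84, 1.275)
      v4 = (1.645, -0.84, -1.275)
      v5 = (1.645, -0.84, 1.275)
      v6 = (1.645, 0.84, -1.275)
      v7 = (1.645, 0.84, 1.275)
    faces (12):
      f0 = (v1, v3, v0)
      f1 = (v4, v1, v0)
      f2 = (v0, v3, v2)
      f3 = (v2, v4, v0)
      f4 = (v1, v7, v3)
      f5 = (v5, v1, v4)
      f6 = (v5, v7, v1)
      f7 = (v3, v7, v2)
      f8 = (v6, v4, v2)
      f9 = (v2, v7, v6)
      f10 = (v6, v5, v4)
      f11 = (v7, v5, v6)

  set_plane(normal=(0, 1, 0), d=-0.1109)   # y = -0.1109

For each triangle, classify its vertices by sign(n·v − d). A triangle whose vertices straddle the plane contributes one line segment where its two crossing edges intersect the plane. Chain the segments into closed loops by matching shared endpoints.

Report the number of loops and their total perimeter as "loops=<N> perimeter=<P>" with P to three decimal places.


loops=1 perimeter=11.680

Straddling triangles (8 of 12):
  (v1,v3,v0) [-+-] → (-1.645, -0.1109, 1.275)–(-1.645, -0.1109, -0.16833)  len=1.4433
  (v0,v3,v2) [-++] → (-1.645, -0.1109, -0.16833)–(-1.645, -0.1109, -1.275)  len=1.1067
  (v2,v4,v0) [+--] → (0.217179, -0.1109, -1.275)–(-1.645, -0.1109, -1.275)  len=1.8622
  (v1,v7,v3) [-++] → (-0.217179, -0.1109, 1.275)–(-1.645, -0.1109, 1.275)  len=1.4278
  (v5,v7,v1) [-+-] → (1.645, -0.1109, 1.275)–(-0.217179, -0.1109, 1.275)  len=1.8622
  (v6,v4,v2) [+-+] → (1.645, -0.1109, -1.275)–(0.217179, -0.1109, -1.275)  len=1.4278
  (v6,v5,v4) [+--] → (1.645, -0.1109, 0.16833)–(1.645, -0.1109, -1.275)  len=1.4433
  (v7,v5,v6) [+-+] → (1.645, -0.1109, 1.275)–(1.645, -0.1109, 0.16833)  len=1.1067

Chained into 1 loop(s):
  loop 1: 8 segments, perimeter = 11.6800
Total perimeter = 11.680


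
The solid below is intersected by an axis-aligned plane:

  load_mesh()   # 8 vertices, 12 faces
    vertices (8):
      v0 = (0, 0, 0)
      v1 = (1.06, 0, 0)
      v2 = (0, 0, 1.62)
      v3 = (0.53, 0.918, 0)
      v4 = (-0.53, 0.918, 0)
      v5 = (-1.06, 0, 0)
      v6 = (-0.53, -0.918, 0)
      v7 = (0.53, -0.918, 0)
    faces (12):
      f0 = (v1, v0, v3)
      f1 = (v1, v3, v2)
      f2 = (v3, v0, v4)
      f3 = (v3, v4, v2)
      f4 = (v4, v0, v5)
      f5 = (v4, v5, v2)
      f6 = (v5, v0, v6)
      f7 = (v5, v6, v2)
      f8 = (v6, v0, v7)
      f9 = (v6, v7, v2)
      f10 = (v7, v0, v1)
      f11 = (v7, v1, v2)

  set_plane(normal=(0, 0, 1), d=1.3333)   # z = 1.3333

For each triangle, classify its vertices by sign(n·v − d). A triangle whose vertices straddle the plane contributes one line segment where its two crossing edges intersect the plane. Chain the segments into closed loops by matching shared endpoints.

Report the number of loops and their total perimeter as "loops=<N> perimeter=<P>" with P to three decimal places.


Straddling triangles (6 of 12):
  (v1,v3,v2) [--+] → (0.0937969, 0.162463, 1.3333)–(0.187594, 0, 1.3333)  len=0.1876
  (v3,v4,v2) [--+] → (-0.0937969, 0.162463, 1.3333)–(0.0937969, 0.162463, 1.3333)  len=0.1876
  (v4,v5,v2) [--+] → (-0.187594, 0, 1.3333)–(-0.0937969, 0.162463, 1.3333)  len=0.1876
  (v5,v6,v2) [--+] → (-0.0937969, -0.162463, 1.3333)–(-0.187594, 0, 1.3333)  len=0.1876
  (v6,v7,v2) [--+] → (0.0937969, -0.162463, 1.3333)–(-0.0937969, -0.162463, 1.3333)  len=0.1876
  (v7,v1,v2) [--+] → (0.187594, 0, 1.3333)–(0.0937969, -0.162463, 1.3333)  len=0.1876

Chained into 1 loop(s):
  loop 1: 6 segments, perimeter = 1.1256
Total perimeter = 1.126

loops=1 perimeter=1.126
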